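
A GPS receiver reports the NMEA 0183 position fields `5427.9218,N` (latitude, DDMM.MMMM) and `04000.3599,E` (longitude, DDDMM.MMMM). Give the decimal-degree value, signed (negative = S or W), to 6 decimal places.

Latitude: split at 2 digits → 54° and 27.9218′; 54 + 27.9218/60 = 54.4653633
N ⇒ keep positive
Longitude: degrees = first 3 digits = 40, minutes = 0.3599; 40 + 0.3599/60 = 40.0059983
E → positive

54.465363, 40.005998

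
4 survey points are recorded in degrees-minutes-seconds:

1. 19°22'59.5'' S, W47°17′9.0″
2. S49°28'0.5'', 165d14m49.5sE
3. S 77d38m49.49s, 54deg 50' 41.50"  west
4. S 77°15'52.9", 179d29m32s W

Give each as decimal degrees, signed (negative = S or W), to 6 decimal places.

1. -19.383194, -47.285833
2. -49.466806, 165.247083
3. -77.647081, -54.844861
4. -77.264694, -179.492222

Point 1:
  φ: 19° + 22/60 + 59.5/3600 = 19 + 0.366667 + 0.016528 = 19.3831944
  hemisphere S, so the sign is −
  Longitude: 47° + 17/60 + 9/3600 = 47 + 0.283333 + 0.002500 = 47.2858333
  W → negative
Point 2:
  φ: 49° + 28/60 + 0.5/3600 = 49 + 0.466667 + 0.000139 = 49.4668056
  hemisphere S, so the sign is −
  λ: 14′ + 49.5″ = 14.82500′; 165 + 14.82500/60 = 165.2470833
  E ⇒ keep positive
Point 3:
  φ: 77 + 38/60 + 49.49/3600 = 77.6470806
  S ⇒ negate
  Longitude: 50′ + 41.5″ = 50.69167′; 54 + 50.69167/60 = 54.8448611
  hemisphere W, so the sign is −
Point 4:
  Lat: 77° + 15/60 + 52.9/3600 = 77 + 0.250000 + 0.014694 = 77.2646944
  S ⇒ negate
  λ: 179 + 29/60 + 32/3600 = 179.4922222
  W ⇒ negate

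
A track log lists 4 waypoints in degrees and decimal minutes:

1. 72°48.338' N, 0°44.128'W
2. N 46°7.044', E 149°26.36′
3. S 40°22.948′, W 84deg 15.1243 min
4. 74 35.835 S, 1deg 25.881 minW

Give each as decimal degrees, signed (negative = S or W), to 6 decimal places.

1. 72.805633, -0.735467
2. 46.117400, 149.439333
3. -40.382467, -84.252072
4. -74.597250, -1.431350

Point 1:
  Lat: 48.338′ = 0.805633°; total 72.8056333
  N → positive
  Lon: 0 + 44.128/60 = 0.7354667
  hemisphere W, so the sign is −
Point 2:
  φ: 46 + 7.044/60 = 46.1174000
  N ⇒ keep positive
  λ: 149 + 26.36/60 = 149.4393333
  E → positive
Point 3:
  φ: 40 + 22.948/60 = 40.3824667
  S → negative
  Longitude: 84 + 15.1243/60 = 84.2520717
  W ⇒ negate
Point 4:
  Lat: 74 + 35.835/60 = 74.5972500
  S ⇒ negate
  λ: 1 + 25.881/60 = 1.4313500
  hemisphere W, so the sign is −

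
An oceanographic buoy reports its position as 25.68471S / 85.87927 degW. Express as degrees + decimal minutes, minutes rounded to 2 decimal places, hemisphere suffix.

Latitude: fractional part 0.684710 → 41.0826 minutes
Lon: minutes = (85.879270 − 85) × 60 = 52.7562

25° 41.08′ S, 85° 52.76′ W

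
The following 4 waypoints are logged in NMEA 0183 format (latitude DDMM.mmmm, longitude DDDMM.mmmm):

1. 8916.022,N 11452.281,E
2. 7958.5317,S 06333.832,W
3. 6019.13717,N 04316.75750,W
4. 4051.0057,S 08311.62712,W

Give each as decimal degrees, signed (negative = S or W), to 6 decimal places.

Point 1:
  φ: degrees = first 2 digits = 89, minutes = 16.022; 89 + 16.022/60 = 89.2670333
  N → positive
  Lon: degrees = first 3 digits = 114, minutes = 52.281; 114 + 52.281/60 = 114.8713500
  E ⇒ keep positive
Point 2:
  Latitude: degrees = first 2 digits = 79, minutes = 58.5317; 79 + 58.5317/60 = 79.9755283
  S ⇒ negate
  Lon: degrees = first 3 digits = 63, minutes = 33.832; 63 + 33.832/60 = 63.5638667
  hemisphere W, so the sign is −
Point 3:
  Latitude: degrees = first 2 digits = 60, minutes = 19.13717; 60 + 19.13717/60 = 60.3189528
  N → positive
  λ: degrees = first 3 digits = 43, minutes = 16.7575; 43 + 16.7575/60 = 43.2792917
  W ⇒ negate
Point 4:
  φ: degrees = first 2 digits = 40, minutes = 51.0057; 40 + 51.0057/60 = 40.8500950
  S → negative
  Lon: degrees = first 3 digits = 83, minutes = 11.62712; 83 + 11.62712/60 = 83.1937853
  W ⇒ negate

1. 89.267033, 114.871350
2. -79.975528, -63.563867
3. 60.318953, -43.279292
4. -40.850095, -83.193785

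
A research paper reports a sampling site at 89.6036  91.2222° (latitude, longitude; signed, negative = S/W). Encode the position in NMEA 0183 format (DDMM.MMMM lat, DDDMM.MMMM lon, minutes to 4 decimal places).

8936.2160,N / 09113.3320,E

φ: 89° + 0.603600 × 60 = 89° 36.216000′
λ: minutes = (91.222200 − 91) × 60 = 13.332000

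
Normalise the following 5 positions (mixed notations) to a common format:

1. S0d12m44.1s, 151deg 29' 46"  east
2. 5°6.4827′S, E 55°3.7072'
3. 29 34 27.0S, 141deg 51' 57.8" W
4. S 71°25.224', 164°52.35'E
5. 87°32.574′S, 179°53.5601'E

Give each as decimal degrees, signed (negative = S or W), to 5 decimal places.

1. -0.21225, 151.49611
2. -5.10805, 55.06179
3. -29.57417, -141.86606
4. -71.42040, 164.87250
5. -87.54290, 179.89267

Point 1:
  Latitude: 12′ + 44.1″ = 12.73500′; 0 + 12.73500/60 = 0.212250
  S ⇒ negate
  Lon: 29′ + 46″ = 29.76667′; 151 + 29.76667/60 = 151.496111
  E ⇒ keep positive
Point 2:
  Lat: 5 + 6.4827/60 = 5.108045
  hemisphere S, so the sign is −
  Longitude: 55 + 3.7072/60 = 55.061787
  E → positive
Point 3:
  φ: 29° + 34/60 + 27/3600 = 29 + 0.566667 + 0.007500 = 29.574167
  S ⇒ negate
  λ: 141° + 51/60 + 57.8/3600 = 141 + 0.850000 + 0.016056 = 141.866056
  hemisphere W, so the sign is −
Point 4:
  φ: 25.224′ = 0.420400°; total 71.420400
  S ⇒ negate
  Lon: 164 + 52.35/60 = 164.872500
  E → positive
Point 5:
  Lat: 87 + 32.574/60 = 87.542900
  S ⇒ negate
  λ: 179 + 53.5601/60 = 179.892668
  E ⇒ keep positive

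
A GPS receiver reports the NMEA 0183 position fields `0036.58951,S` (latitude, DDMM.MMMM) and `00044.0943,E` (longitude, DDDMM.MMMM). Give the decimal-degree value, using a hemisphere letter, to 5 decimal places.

0.60983° S, 0.73491° E

φ: split at 2 digits → 00° and 36.58951′; 0 + 36.58951/60 = 0.609825
Longitude: degrees = first 3 digits = 0, minutes = 44.0943; 0 + 44.0943/60 = 0.734905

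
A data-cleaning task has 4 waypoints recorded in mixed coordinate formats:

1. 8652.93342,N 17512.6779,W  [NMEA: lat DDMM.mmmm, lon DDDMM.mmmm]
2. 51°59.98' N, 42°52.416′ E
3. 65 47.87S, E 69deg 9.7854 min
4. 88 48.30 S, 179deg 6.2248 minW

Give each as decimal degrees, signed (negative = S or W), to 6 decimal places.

1. 86.882224, -175.211298
2. 51.999667, 42.873600
3. -65.797833, 69.163090
4. -88.805000, -179.103747

Point 1:
  φ: split at 2 digits → 86° and 52.93342′; 86 + 52.93342/60 = 86.8822237
  N → positive
  Lon: degrees = first 3 digits = 175, minutes = 12.6779; 175 + 12.6779/60 = 175.2112983
  W ⇒ negate
Point 2:
  Latitude: 59.98′ = 0.999667°; total 51.9996667
  N → positive
  Longitude: 42 + 52.416/60 = 42.8736000
  E → positive
Point 3:
  Latitude: 65 + 47.87/60 = 65.7978333
  S ⇒ negate
  Lon: 9.7854′ = 0.163090°; total 69.1630900
  E → positive
Point 4:
  Latitude: 88 + 48.3/60 = 88.8050000
  S ⇒ negate
  λ: 179 + 6.2248/60 = 179.1037467
  W → negative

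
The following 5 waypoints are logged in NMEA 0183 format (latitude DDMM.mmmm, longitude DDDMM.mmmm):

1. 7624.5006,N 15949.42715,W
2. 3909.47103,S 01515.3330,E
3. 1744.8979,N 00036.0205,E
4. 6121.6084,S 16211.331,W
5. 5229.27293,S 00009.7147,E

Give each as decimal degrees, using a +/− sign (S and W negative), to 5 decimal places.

1. 76.40834, -159.82379
2. -39.15785, 15.25555
3. 17.74830, 0.60034
4. -61.36014, -162.18885
5. -52.48788, 0.16191

Point 1:
  Lat: degrees = first 2 digits = 76, minutes = 24.5006; 76 + 24.5006/60 = 76.408343
  N → positive
  Longitude: degrees = first 3 digits = 159, minutes = 49.42715; 159 + 49.42715/60 = 159.823786
  W → negative
Point 2:
  Latitude: split at 2 digits → 39° and 9.47103′; 39 + 9.47103/60 = 39.157851
  S ⇒ negate
  λ: degrees = first 3 digits = 15, minutes = 15.333; 15 + 15.333/60 = 15.255550
  E ⇒ keep positive
Point 3:
  φ: degrees = first 2 digits = 17, minutes = 44.8979; 17 + 44.8979/60 = 17.748298
  N ⇒ keep positive
  λ: split at 3 digits → 000° and 36.0205′; 0 + 36.0205/60 = 0.600342
  E ⇒ keep positive
Point 4:
  φ: degrees = first 2 digits = 61, minutes = 21.6084; 61 + 21.6084/60 = 61.360140
  S → negative
  Lon: split at 3 digits → 162° and 11.331′; 162 + 11.331/60 = 162.188850
  W → negative
Point 5:
  Lat: degrees = first 2 digits = 52, minutes = 29.27293; 52 + 29.27293/60 = 52.487882
  S → negative
  λ: degrees = first 3 digits = 0, minutes = 9.7147; 0 + 9.7147/60 = 0.161912
  E → positive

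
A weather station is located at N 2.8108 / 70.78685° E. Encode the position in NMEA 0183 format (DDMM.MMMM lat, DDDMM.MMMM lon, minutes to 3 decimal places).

Latitude: minutes = (2.810800 − 2) × 60 = 48.64800
λ: 70° + 0.786850 × 60 = 70° 47.21100′

0248.648,N / 07047.211,E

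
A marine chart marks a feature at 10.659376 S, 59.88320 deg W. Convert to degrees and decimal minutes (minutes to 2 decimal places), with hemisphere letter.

Lat: minutes = (10.659376 − 10) × 60 = 39.5626
Lon: minutes = (59.883200 − 59) × 60 = 52.9920

10° 39.56′ S, 59° 52.99′ W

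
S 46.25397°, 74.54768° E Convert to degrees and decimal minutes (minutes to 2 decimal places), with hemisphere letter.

46° 15.24′ S, 74° 32.86′ E

Latitude: 46° + 0.253970 × 60 = 46° 15.2382′
λ: 74° + 0.547680 × 60 = 74° 32.8608′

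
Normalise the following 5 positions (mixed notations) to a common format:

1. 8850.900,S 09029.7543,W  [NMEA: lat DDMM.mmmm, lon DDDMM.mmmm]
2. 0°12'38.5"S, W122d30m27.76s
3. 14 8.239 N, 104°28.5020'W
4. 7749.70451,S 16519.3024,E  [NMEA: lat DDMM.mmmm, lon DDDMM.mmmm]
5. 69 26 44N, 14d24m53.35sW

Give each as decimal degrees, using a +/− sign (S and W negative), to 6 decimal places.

1. -88.848333, -90.495905
2. -0.210694, -122.507711
3. 14.137317, -104.475033
4. -77.828409, 165.321707
5. 69.445556, -14.414819

Point 1:
  Lat: split at 2 digits → 88° and 50.9′; 88 + 50.9/60 = 88.8483333
  hemisphere S, so the sign is −
  λ: split at 3 digits → 090° and 29.7543′; 90 + 29.7543/60 = 90.4959050
  W ⇒ negate
Point 2:
  Lat: 0° + 12/60 + 38.5/3600 = 0 + 0.200000 + 0.010694 = 0.2106944
  hemisphere S, so the sign is −
  Longitude: 30′ + 27.76″ = 30.46267′; 122 + 30.46267/60 = 122.5077111
  hemisphere W, so the sign is −
Point 3:
  φ: 8.239′ = 0.137317°; total 14.1373167
  N → positive
  λ: 28.502′ = 0.475033°; total 104.4750333
  W ⇒ negate
Point 4:
  Latitude: degrees = first 2 digits = 77, minutes = 49.70451; 77 + 49.70451/60 = 77.8284085
  S → negative
  λ: split at 3 digits → 165° and 19.3024′; 165 + 19.3024/60 = 165.3217067
  E → positive
Point 5:
  Latitude: 69° + 26/60 + 44/3600 = 69 + 0.433333 + 0.012222 = 69.4455556
  N ⇒ keep positive
  Lon: 24′ + 53.35″ = 24.88917′; 14 + 24.88917/60 = 14.4148194
  W → negative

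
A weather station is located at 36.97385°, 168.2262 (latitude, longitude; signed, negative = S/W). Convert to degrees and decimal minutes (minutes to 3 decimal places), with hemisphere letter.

36° 58.431′ N, 168° 13.572′ E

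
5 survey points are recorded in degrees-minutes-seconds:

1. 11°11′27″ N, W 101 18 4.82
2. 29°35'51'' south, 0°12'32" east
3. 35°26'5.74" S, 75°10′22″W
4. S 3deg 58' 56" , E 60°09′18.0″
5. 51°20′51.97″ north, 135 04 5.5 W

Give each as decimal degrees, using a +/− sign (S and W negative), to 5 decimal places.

Point 1:
  φ: 11′ + 27″ = 11.45000′; 11 + 11.45000/60 = 11.190833
  N ⇒ keep positive
  Longitude: 18′ + 4.82″ = 18.08033′; 101 + 18.08033/60 = 101.301339
  W ⇒ negate
Point 2:
  Latitude: 29° + 35/60 + 51/3600 = 29 + 0.583333 + 0.014167 = 29.597500
  hemisphere S, so the sign is −
  Longitude: 12′ + 32″ = 12.53333′; 0 + 12.53333/60 = 0.208889
  E → positive
Point 3:
  φ: 26′ + 5.74″ = 26.09567′; 35 + 26.09567/60 = 35.434928
  S ⇒ negate
  Longitude: 10′ + 22″ = 10.36667′; 75 + 10.36667/60 = 75.172778
  W → negative
Point 4:
  Lat: 3° + 58/60 + 56/3600 = 3 + 0.966667 + 0.015556 = 3.982222
  S ⇒ negate
  Longitude: 9′ + 18″ = 9.30000′; 60 + 9.30000/60 = 60.155000
  E → positive
Point 5:
  φ: 20′ + 51.97″ = 20.86617′; 51 + 20.86617/60 = 51.347769
  N ⇒ keep positive
  Longitude: 135 + 4/60 + 5.5/3600 = 135.068194
  hemisphere W, so the sign is −

1. 11.19083, -101.30134
2. -29.59750, 0.20889
3. -35.43493, -75.17278
4. -3.98222, 60.15500
5. 51.34777, -135.06819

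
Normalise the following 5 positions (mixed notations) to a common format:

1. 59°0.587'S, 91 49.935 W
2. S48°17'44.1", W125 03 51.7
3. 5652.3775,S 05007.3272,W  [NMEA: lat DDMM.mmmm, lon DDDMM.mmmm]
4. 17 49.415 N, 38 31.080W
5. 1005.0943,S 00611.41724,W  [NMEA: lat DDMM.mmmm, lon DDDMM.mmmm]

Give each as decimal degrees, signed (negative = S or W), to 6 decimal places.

1. -59.009783, -91.832250
2. -48.295583, -125.064361
3. -56.872958, -50.122120
4. 17.823583, -38.518000
5. -10.084905, -6.190287

Point 1:
  Latitude: 59 + 0.587/60 = 59.0097833
  S ⇒ negate
  λ: 91 + 49.935/60 = 91.8322500
  W → negative
Point 2:
  Lat: 48° + 17/60 + 44.1/3600 = 48 + 0.283333 + 0.012250 = 48.2955833
  hemisphere S, so the sign is −
  Longitude: 125 + 3/60 + 51.7/3600 = 125.0643611
  hemisphere W, so the sign is −
Point 3:
  Lat: split at 2 digits → 56° and 52.3775′; 56 + 52.3775/60 = 56.8729583
  S → negative
  Lon: split at 3 digits → 050° and 7.3272′; 50 + 7.3272/60 = 50.1221200
  W ⇒ negate
Point 4:
  Lat: 49.415′ = 0.823583°; total 17.8235833
  N ⇒ keep positive
  λ: 31.08′ = 0.518000°; total 38.5180000
  hemisphere W, so the sign is −
Point 5:
  φ: split at 2 digits → 10° and 5.0943′; 10 + 5.0943/60 = 10.0849050
  hemisphere S, so the sign is −
  Longitude: degrees = first 3 digits = 6, minutes = 11.41724; 6 + 11.41724/60 = 6.1902873
  W ⇒ negate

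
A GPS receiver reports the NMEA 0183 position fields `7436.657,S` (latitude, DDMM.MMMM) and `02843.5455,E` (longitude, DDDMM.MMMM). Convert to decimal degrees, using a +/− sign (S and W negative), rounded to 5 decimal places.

φ: split at 2 digits → 74° and 36.657′; 74 + 36.657/60 = 74.610950
S ⇒ negate
λ: degrees = first 3 digits = 28, minutes = 43.5455; 28 + 43.5455/60 = 28.725758
E → positive

-74.61095, 28.72576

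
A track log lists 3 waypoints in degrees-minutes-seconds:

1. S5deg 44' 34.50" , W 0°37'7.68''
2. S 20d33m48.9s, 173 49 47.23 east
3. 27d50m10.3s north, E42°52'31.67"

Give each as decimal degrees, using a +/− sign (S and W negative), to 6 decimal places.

1. -5.742917, -0.618800
2. -20.563583, 173.829786
3. 27.836194, 42.875464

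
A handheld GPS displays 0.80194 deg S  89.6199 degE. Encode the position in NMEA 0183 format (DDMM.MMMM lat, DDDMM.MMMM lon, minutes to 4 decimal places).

0048.1164,S / 08937.1940,E

Lat: 0° + 0.801940 × 60 = 0° 48.116400′
Lon: 89° + 0.619900 × 60 = 89° 37.194000′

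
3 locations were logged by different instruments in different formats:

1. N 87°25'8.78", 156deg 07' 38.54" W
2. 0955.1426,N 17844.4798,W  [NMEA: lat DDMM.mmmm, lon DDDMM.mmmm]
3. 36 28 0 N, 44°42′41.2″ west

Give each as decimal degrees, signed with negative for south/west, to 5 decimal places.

Point 1:
  Latitude: 87 + 25/60 + 8.78/3600 = 87.419106
  N → positive
  λ: 7′ + 38.54″ = 7.64233′; 156 + 7.64233/60 = 156.127372
  W ⇒ negate
Point 2:
  Latitude: degrees = first 2 digits = 9, minutes = 55.1426; 9 + 55.1426/60 = 9.919043
  N → positive
  Longitude: degrees = first 3 digits = 178, minutes = 44.4798; 178 + 44.4798/60 = 178.741330
  W → negative
Point 3:
  Lat: 36 + 28/60 + 0/3600 = 36.466667
  N ⇒ keep positive
  Lon: 44° + 42/60 + 41.2/3600 = 44 + 0.700000 + 0.011444 = 44.711444
  W ⇒ negate

1. 87.41911, -156.12737
2. 9.91904, -178.74133
3. 36.46667, -44.71144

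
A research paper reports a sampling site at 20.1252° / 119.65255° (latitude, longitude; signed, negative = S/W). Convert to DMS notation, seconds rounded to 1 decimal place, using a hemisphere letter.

20°07′30.7″ N, 119°39′9.2″ E

Lat: whole degrees 20; 7.51200′ → 7′ and 30.720″
Longitude: 0.652550 × 60 = 39.15300′ → 39′, remainder × 60 = 9.180″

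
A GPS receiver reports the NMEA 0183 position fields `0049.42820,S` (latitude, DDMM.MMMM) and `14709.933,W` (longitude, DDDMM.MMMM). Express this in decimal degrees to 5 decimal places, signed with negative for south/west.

Lat: degrees = first 2 digits = 0, minutes = 49.4282; 0 + 49.4282/60 = 0.823803
hemisphere S, so the sign is −
Lon: split at 3 digits → 147° and 9.933′; 147 + 9.933/60 = 147.165550
W → negative

-0.82380, -147.16555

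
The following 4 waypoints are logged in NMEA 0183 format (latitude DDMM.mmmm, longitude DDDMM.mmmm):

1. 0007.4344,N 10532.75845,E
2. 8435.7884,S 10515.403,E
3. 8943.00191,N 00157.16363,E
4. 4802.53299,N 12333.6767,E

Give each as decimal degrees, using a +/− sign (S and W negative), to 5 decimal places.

Point 1:
  Latitude: split at 2 digits → 00° and 7.4344′; 0 + 7.4344/60 = 0.123907
  N → positive
  Longitude: split at 3 digits → 105° and 32.75845′; 105 + 32.75845/60 = 105.545974
  E ⇒ keep positive
Point 2:
  Latitude: degrees = first 2 digits = 84, minutes = 35.7884; 84 + 35.7884/60 = 84.596473
  S → negative
  Lon: split at 3 digits → 105° and 15.403′; 105 + 15.403/60 = 105.256717
  E → positive
Point 3:
  Lat: split at 2 digits → 89° and 43.00191′; 89 + 43.00191/60 = 89.716699
  N ⇒ keep positive
  Lon: split at 3 digits → 001° and 57.16363′; 1 + 57.16363/60 = 1.952727
  E → positive
Point 4:
  Latitude: degrees = first 2 digits = 48, minutes = 2.53299; 48 + 2.53299/60 = 48.042217
  N → positive
  Longitude: split at 3 digits → 123° and 33.6767′; 123 + 33.6767/60 = 123.561278
  E → positive

1. 0.12391, 105.54597
2. -84.59647, 105.25672
3. 89.71670, 1.95273
4. 48.04222, 123.56128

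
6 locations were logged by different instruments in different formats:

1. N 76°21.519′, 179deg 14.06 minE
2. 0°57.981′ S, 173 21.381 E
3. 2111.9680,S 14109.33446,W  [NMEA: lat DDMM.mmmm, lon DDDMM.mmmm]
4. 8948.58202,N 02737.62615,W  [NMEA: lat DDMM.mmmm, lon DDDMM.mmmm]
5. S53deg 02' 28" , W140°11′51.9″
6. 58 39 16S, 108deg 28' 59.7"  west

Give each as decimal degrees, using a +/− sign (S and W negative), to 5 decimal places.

Point 1:
  Latitude: 76 + 21.519/60 = 76.358650
  N ⇒ keep positive
  Longitude: 179 + 14.06/60 = 179.234333
  E ⇒ keep positive
Point 2:
  Latitude: 0 + 57.981/60 = 0.966350
  S → negative
  Lon: 21.381′ = 0.356350°; total 173.356350
  E → positive
Point 3:
  Latitude: split at 2 digits → 21° and 11.968′; 21 + 11.968/60 = 21.199467
  S ⇒ negate
  Lon: degrees = first 3 digits = 141, minutes = 9.33446; 141 + 9.33446/60 = 141.155574
  W ⇒ negate
Point 4:
  Latitude: degrees = first 2 digits = 89, minutes = 48.58202; 89 + 48.58202/60 = 89.809700
  N ⇒ keep positive
  Longitude: split at 3 digits → 027° and 37.62615′; 27 + 37.62615/60 = 27.627103
  W ⇒ negate
Point 5:
  Latitude: 53° + 2/60 + 28/3600 = 53 + 0.033333 + 0.007778 = 53.041111
  hemisphere S, so the sign is −
  Longitude: 140 + 11/60 + 51.9/3600 = 140.197750
  W → negative
Point 6:
  φ: 58 + 39/60 + 16/3600 = 58.654444
  hemisphere S, so the sign is −
  λ: 28′ + 59.7″ = 28.99500′; 108 + 28.99500/60 = 108.483250
  W ⇒ negate

1. 76.35865, 179.23433
2. -0.96635, 173.35635
3. -21.19947, -141.15557
4. 89.80970, -27.62710
5. -53.04111, -140.19775
6. -58.65444, -108.48325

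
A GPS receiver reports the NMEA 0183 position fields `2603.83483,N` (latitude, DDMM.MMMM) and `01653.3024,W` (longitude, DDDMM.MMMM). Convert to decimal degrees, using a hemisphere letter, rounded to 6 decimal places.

Lat: split at 2 digits → 26° and 3.83483′; 26 + 3.83483/60 = 26.0639138
Longitude: degrees = first 3 digits = 16, minutes = 53.3024; 16 + 53.3024/60 = 16.8883733

26.063914° N, 16.888373° W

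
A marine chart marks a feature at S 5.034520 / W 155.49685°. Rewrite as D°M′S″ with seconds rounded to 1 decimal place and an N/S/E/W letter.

Lat: whole degrees 5; 2.07120′ → 2′ and 4.272″
Lon: 0.496850 × 60 = 29.81100′ → 29′, remainder × 60 = 48.660″

5°02′4.3″ S, 155°29′48.7″ W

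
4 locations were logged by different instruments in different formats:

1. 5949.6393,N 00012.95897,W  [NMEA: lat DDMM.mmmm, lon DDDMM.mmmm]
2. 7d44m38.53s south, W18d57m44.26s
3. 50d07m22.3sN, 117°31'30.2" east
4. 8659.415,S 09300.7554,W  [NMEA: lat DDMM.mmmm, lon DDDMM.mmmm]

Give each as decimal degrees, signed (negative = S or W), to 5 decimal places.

1. 59.82732, -0.21598
2. -7.74404, -18.96229
3. 50.12286, 117.52506
4. -86.99025, -93.01259

Point 1:
  φ: split at 2 digits → 59° and 49.6393′; 59 + 49.6393/60 = 59.827322
  N ⇒ keep positive
  Lon: degrees = first 3 digits = 0, minutes = 12.95897; 0 + 12.95897/60 = 0.215983
  W → negative
Point 2:
  Lat: 7° + 44/60 + 38.53/3600 = 7 + 0.733333 + 0.010703 = 7.744036
  S ⇒ negate
  Longitude: 18° + 57/60 + 44.26/3600 = 18 + 0.950000 + 0.012294 = 18.962294
  W ⇒ negate
Point 3:
  Lat: 50 + 7/60 + 22.3/3600 = 50.122861
  N → positive
  λ: 31′ + 30.2″ = 31.50333′; 117 + 31.50333/60 = 117.525056
  E ⇒ keep positive
Point 4:
  Lat: degrees = first 2 digits = 86, minutes = 59.415; 86 + 59.415/60 = 86.990250
  hemisphere S, so the sign is −
  Lon: split at 3 digits → 093° and 0.7554′; 93 + 0.7554/60 = 93.012590
  hemisphere W, so the sign is −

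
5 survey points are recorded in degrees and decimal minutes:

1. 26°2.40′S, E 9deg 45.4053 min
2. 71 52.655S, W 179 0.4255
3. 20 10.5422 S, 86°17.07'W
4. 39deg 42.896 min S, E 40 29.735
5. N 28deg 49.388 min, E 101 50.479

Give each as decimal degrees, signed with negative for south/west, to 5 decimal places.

1. -26.04000, 9.75676
2. -71.87758, -179.00709
3. -20.17570, -86.28450
4. -39.71493, 40.49558
5. 28.82313, 101.84132

Point 1:
  Lat: 26 + 2.4/60 = 26.040000
  S ⇒ negate
  Longitude: 45.4053′ = 0.756755°; total 9.756755
  E → positive
Point 2:
  Latitude: 52.655′ = 0.877583°; total 71.877583
  S → negative
  Longitude: 0.4255′ = 0.007092°; total 179.007092
  W ⇒ negate
Point 3:
  φ: 20 + 10.5422/60 = 20.175703
  S ⇒ negate
  Longitude: 17.07′ = 0.284500°; total 86.284500
  W ⇒ negate
Point 4:
  Lat: 39 + 42.896/60 = 39.714933
  S → negative
  Longitude: 29.735′ = 0.495583°; total 40.495583
  E ⇒ keep positive
Point 5:
  Latitude: 49.388′ = 0.823133°; total 28.823133
  N ⇒ keep positive
  λ: 101 + 50.479/60 = 101.841317
  E → positive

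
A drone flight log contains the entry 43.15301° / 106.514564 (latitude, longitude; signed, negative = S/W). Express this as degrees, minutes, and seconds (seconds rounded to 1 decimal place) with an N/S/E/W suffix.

φ: 0.153010° → 9.18060′; 0.18060 × 60 = 10.836″
Longitude: 0.514564° → 30.87384′; 0.87384 × 60 = 52.430″

43°09′10.8″ N, 106°30′52.4″ E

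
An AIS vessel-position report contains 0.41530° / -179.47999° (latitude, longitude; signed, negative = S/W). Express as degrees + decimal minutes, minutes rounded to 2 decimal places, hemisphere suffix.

φ: 0° + 0.415300 × 60 = 0° 24.9180′
Longitude is negative → W; |value| = 179.479990
Longitude: fractional part 0.479990 → 28.7994 minutes

0° 24.92′ N, 179° 28.80′ W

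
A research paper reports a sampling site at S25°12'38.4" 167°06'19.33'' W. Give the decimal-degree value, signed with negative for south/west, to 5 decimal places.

-25.21067, -167.10537

Latitude: 12′ + 38.4″ = 12.64000′; 25 + 12.64000/60 = 25.210667
S → negative
Longitude: 6′ + 19.33″ = 6.32217′; 167 + 6.32217/60 = 167.105369
W → negative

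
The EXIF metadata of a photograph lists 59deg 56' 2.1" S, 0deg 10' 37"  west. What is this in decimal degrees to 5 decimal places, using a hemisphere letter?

59.93392° S, 0.17694° W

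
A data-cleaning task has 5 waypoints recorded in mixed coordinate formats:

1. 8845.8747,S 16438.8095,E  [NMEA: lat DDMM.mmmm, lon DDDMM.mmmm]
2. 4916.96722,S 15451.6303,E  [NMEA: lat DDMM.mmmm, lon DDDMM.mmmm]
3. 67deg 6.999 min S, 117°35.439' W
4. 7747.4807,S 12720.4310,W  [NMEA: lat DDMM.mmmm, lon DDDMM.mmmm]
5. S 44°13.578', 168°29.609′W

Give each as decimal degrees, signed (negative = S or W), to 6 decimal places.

1. -88.764578, 164.646825
2. -49.282787, 154.860505
3. -67.116650, -117.590650
4. -77.791345, -127.340517
5. -44.226300, -168.493483

Point 1:
  Latitude: degrees = first 2 digits = 88, minutes = 45.8747; 88 + 45.8747/60 = 88.7645783
  hemisphere S, so the sign is −
  λ: split at 3 digits → 164° and 38.8095′; 164 + 38.8095/60 = 164.6468250
  E → positive
Point 2:
  φ: degrees = first 2 digits = 49, minutes = 16.96722; 49 + 16.96722/60 = 49.2827870
  S ⇒ negate
  Longitude: degrees = first 3 digits = 154, minutes = 51.6303; 154 + 51.6303/60 = 154.8605050
  E → positive
Point 3:
  Latitude: 67 + 6.999/60 = 67.1166500
  S ⇒ negate
  Lon: 35.439′ = 0.590650°; total 117.5906500
  hemisphere W, so the sign is −
Point 4:
  Lat: degrees = first 2 digits = 77, minutes = 47.4807; 77 + 47.4807/60 = 77.7913450
  S ⇒ negate
  λ: degrees = first 3 digits = 127, minutes = 20.431; 127 + 20.431/60 = 127.3405167
  hemisphere W, so the sign is −
Point 5:
  Lat: 13.578′ = 0.226300°; total 44.2263000
  S ⇒ negate
  λ: 29.609′ = 0.493483°; total 168.4934833
  hemisphere W, so the sign is −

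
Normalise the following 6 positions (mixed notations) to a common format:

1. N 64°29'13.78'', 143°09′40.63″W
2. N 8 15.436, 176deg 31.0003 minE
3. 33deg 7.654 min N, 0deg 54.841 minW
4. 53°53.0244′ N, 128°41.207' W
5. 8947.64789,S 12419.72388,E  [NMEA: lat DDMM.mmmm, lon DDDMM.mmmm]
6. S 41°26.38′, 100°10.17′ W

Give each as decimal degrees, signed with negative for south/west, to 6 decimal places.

Point 1:
  Lat: 64° + 29/60 + 13.78/3600 = 64 + 0.483333 + 0.003828 = 64.4871611
  N ⇒ keep positive
  λ: 9′ + 40.63″ = 9.67717′; 143 + 9.67717/60 = 143.1612861
  hemisphere W, so the sign is −
Point 2:
  Latitude: 8 + 15.436/60 = 8.2572667
  N ⇒ keep positive
  Lon: 31.0003′ = 0.516672°; total 176.5166717
  E → positive
Point 3:
  Latitude: 33 + 7.654/60 = 33.1275667
  N ⇒ keep positive
  Lon: 54.841′ = 0.914017°; total 0.9140167
  hemisphere W, so the sign is −
Point 4:
  Lat: 53.0244′ = 0.883740°; total 53.8837400
  N → positive
  λ: 128 + 41.207/60 = 128.6867833
  W ⇒ negate
Point 5:
  Latitude: split at 2 digits → 89° and 47.64789′; 89 + 47.64789/60 = 89.7941315
  hemisphere S, so the sign is −
  Lon: degrees = first 3 digits = 124, minutes = 19.72388; 124 + 19.72388/60 = 124.3287313
  E ⇒ keep positive
Point 6:
  Latitude: 26.38′ = 0.439667°; total 41.4396667
  S ⇒ negate
  Longitude: 100 + 10.17/60 = 100.1695000
  W ⇒ negate

1. 64.487161, -143.161286
2. 8.257267, 176.516672
3. 33.127567, -0.914017
4. 53.883740, -128.686783
5. -89.794132, 124.328731
6. -41.439667, -100.169500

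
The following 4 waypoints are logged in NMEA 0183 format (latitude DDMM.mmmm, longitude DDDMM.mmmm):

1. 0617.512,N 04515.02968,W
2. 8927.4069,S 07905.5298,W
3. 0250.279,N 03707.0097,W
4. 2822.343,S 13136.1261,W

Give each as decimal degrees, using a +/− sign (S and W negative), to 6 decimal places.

1. 6.291867, -45.250495
2. -89.456782, -79.092163
3. 2.837983, -37.116828
4. -28.372383, -131.602102

Point 1:
  φ: degrees = first 2 digits = 6, minutes = 17.512; 6 + 17.512/60 = 6.2918667
  N → positive
  Longitude: degrees = first 3 digits = 45, minutes = 15.02968; 45 + 15.02968/60 = 45.2504947
  W ⇒ negate
Point 2:
  Latitude: split at 2 digits → 89° and 27.4069′; 89 + 27.4069/60 = 89.4567817
  S → negative
  λ: degrees = first 3 digits = 79, minutes = 5.5298; 79 + 5.5298/60 = 79.0921633
  W ⇒ negate
Point 3:
  Latitude: split at 2 digits → 02° and 50.279′; 2 + 50.279/60 = 2.8379833
  N ⇒ keep positive
  λ: split at 3 digits → 037° and 7.0097′; 37 + 7.0097/60 = 37.1168283
  W ⇒ negate
Point 4:
  Latitude: split at 2 digits → 28° and 22.343′; 28 + 22.343/60 = 28.3723833
  S ⇒ negate
  Longitude: split at 3 digits → 131° and 36.1261′; 131 + 36.1261/60 = 131.6021017
  W ⇒ negate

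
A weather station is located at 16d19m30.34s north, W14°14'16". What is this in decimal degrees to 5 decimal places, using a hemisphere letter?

16.32509° N, 14.23778° W

Latitude: 19′ + 30.34″ = 19.50567′; 16 + 19.50567/60 = 16.325094
Lon: 14′ + 16″ = 14.26667′; 14 + 14.26667/60 = 14.237778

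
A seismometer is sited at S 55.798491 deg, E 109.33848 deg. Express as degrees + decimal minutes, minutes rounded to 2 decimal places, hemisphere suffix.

Latitude: minutes = (55.798491 − 55) × 60 = 47.9095
Lon: minutes = (109.338480 − 109) × 60 = 20.3088

55° 47.91′ S, 109° 20.31′ E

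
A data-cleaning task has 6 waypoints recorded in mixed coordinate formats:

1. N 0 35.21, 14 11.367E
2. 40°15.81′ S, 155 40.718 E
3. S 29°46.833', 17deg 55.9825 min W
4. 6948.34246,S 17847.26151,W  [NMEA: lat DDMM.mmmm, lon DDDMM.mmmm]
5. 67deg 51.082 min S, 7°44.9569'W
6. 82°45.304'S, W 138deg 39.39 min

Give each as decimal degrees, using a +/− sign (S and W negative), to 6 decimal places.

Point 1:
  φ: 0 + 35.21/60 = 0.5868333
  N → positive
  Lon: 14 + 11.367/60 = 14.1894500
  E → positive
Point 2:
  φ: 40 + 15.81/60 = 40.2635000
  hemisphere S, so the sign is −
  Longitude: 155 + 40.718/60 = 155.6786333
  E → positive
Point 3:
  Latitude: 46.833′ = 0.780550°; total 29.7805500
  S ⇒ negate
  Longitude: 55.9825′ = 0.933042°; total 17.9330417
  W → negative
Point 4:
  Lat: split at 2 digits → 69° and 48.34246′; 69 + 48.34246/60 = 69.8057077
  hemisphere S, so the sign is −
  λ: split at 3 digits → 178° and 47.26151′; 178 + 47.26151/60 = 178.7876918
  W ⇒ negate
Point 5:
  φ: 51.082′ = 0.851367°; total 67.8513667
  hemisphere S, so the sign is −
  Lon: 44.9569′ = 0.749282°; total 7.7492817
  W ⇒ negate
Point 6:
  Lat: 45.304′ = 0.755067°; total 82.7550667
  hemisphere S, so the sign is −
  Lon: 39.39′ = 0.656500°; total 138.6565000
  W ⇒ negate

1. 0.586833, 14.189450
2. -40.263500, 155.678633
3. -29.780550, -17.933042
4. -69.805708, -178.787692
5. -67.851367, -7.749282
6. -82.755067, -138.656500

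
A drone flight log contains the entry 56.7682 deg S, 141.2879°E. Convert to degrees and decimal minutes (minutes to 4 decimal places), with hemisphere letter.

φ: 56° + 0.768200 × 60 = 56° 46.092000′
Lon: fractional part 0.287900 → 17.274000 minutes

56° 46.0920′ S, 141° 17.2740′ E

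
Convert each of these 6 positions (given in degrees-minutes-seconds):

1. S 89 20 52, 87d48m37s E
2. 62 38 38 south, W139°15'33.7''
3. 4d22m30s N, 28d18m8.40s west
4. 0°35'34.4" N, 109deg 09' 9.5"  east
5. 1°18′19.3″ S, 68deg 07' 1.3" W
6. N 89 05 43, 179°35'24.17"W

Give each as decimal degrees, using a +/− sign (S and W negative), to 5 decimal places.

1. -89.34778, 87.81028
2. -62.64389, -139.25936
3. 4.37500, -28.30233
4. 0.59289, 109.15264
5. -1.30536, -68.11703
6. 89.09528, -179.59005

Point 1:
  Lat: 20′ + 52″ = 20.86667′; 89 + 20.86667/60 = 89.347778
  hemisphere S, so the sign is −
  Lon: 87° + 48/60 + 37/3600 = 87 + 0.800000 + 0.010278 = 87.810278
  E → positive
Point 2:
  Lat: 62 + 38/60 + 38/3600 = 62.643889
  hemisphere S, so the sign is −
  Longitude: 139 + 15/60 + 33.7/3600 = 139.259361
  W ⇒ negate
Point 3:
  φ: 22′ + 30″ = 22.50000′; 4 + 22.50000/60 = 4.375000
  N → positive
  λ: 28° + 18/60 + 8.4/3600 = 28 + 0.300000 + 0.002333 = 28.302333
  W ⇒ negate
Point 4:
  φ: 0 + 35/60 + 34.4/3600 = 0.592889
  N ⇒ keep positive
  λ: 9′ + 9.5″ = 9.15833′; 109 + 9.15833/60 = 109.152639
  E ⇒ keep positive
Point 5:
  φ: 1 + 18/60 + 19.3/3600 = 1.305361
  hemisphere S, so the sign is −
  λ: 68 + 7/60 + 1.3/3600 = 68.117028
  W → negative
Point 6:
  Latitude: 89° + 5/60 + 43/3600 = 89 + 0.083333 + 0.011944 = 89.095278
  N ⇒ keep positive
  Longitude: 35′ + 24.17″ = 35.40283′; 179 + 35.40283/60 = 179.590047
  W → negative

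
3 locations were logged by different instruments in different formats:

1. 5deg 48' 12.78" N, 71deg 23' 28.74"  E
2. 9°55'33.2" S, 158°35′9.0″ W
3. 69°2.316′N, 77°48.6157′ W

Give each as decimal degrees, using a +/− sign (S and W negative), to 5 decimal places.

1. 5.80355, 71.39132
2. -9.92589, -158.58583
3. 69.03860, -77.81026

Point 1:
  Lat: 5 + 48/60 + 12.78/3600 = 5.803550
  N → positive
  Longitude: 23′ + 28.74″ = 23.47900′; 71 + 23.47900/60 = 71.391317
  E ⇒ keep positive
Point 2:
  φ: 9° + 55/60 + 33.2/3600 = 9 + 0.916667 + 0.009222 = 9.925889
  hemisphere S, so the sign is −
  Lon: 35′ + 9″ = 35.15000′; 158 + 35.15000/60 = 158.585833
  W → negative
Point 3:
  φ: 2.316′ = 0.038600°; total 69.038600
  N ⇒ keep positive
  Longitude: 48.6157′ = 0.810262°; total 77.810262
  hemisphere W, so the sign is −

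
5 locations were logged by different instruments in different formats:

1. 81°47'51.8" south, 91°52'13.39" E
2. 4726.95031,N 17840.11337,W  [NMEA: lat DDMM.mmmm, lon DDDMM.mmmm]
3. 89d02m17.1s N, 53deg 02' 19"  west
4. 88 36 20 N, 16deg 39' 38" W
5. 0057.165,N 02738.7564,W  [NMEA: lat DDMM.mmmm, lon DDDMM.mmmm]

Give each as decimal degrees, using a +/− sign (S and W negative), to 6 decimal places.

1. -81.797722, 91.870386
2. 47.449172, -178.668556
3. 89.038083, -53.038611
4. 88.605556, -16.660556
5. 0.952750, -27.645940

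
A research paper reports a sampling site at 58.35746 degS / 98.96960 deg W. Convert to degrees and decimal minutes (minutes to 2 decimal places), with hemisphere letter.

φ: minutes = (58.357460 − 58) × 60 = 21.4476
λ: minutes = (98.969600 − 98) × 60 = 58.1760

58° 21.45′ S, 98° 58.18′ W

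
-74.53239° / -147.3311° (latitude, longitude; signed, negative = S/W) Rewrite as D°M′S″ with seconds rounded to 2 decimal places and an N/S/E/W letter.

74°31′56.60″ S, 147°19′51.96″ W

Latitude is negative → S; |value| = 74.532390
Latitude: whole degrees 74; 31.94340′ → 31′ and 56.6040″
Longitude is negative → W; |value| = 147.331100
Lon: 0.331100° → 19.86600′; 0.86600 × 60 = 51.9600″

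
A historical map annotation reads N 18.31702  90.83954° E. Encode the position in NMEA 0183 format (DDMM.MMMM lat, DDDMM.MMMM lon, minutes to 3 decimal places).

Latitude: minutes = (18.317020 − 18) × 60 = 19.02120
λ: 90° + 0.839540 × 60 = 90° 50.37240′

1819.021,N / 09050.372,E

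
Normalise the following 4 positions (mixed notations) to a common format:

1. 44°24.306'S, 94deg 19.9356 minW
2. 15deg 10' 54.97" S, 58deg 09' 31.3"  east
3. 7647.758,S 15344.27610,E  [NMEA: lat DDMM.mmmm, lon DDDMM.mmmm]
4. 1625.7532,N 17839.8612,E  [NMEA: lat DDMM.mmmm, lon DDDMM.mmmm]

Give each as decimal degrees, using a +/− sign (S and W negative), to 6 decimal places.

1. -44.405100, -94.332260
2. -15.181936, 58.158694
3. -76.795967, 153.737935
4. 16.429220, 178.664353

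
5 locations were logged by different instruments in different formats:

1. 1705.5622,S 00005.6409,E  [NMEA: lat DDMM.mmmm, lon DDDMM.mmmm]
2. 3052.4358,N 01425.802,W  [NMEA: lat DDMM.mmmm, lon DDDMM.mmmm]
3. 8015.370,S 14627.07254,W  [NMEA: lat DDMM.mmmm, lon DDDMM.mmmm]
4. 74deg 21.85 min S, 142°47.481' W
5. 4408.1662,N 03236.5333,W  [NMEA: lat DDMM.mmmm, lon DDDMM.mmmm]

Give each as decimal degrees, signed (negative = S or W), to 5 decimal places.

Point 1:
  Latitude: split at 2 digits → 17° and 5.5622′; 17 + 5.5622/60 = 17.092703
  S ⇒ negate
  Longitude: degrees = first 3 digits = 0, minutes = 5.6409; 0 + 5.6409/60 = 0.094015
  E ⇒ keep positive
Point 2:
  Latitude: degrees = first 2 digits = 30, minutes = 52.4358; 30 + 52.4358/60 = 30.873930
  N → positive
  Lon: split at 3 digits → 014° and 25.802′; 14 + 25.802/60 = 14.430033
  hemisphere W, so the sign is −
Point 3:
  Latitude: split at 2 digits → 80° and 15.37′; 80 + 15.37/60 = 80.256167
  hemisphere S, so the sign is −
  λ: split at 3 digits → 146° and 27.07254′; 146 + 27.07254/60 = 146.451209
  hemisphere W, so the sign is −
Point 4:
  Lat: 74 + 21.85/60 = 74.364167
  hemisphere S, so the sign is −
  Lon: 142 + 47.481/60 = 142.791350
  hemisphere W, so the sign is −
Point 5:
  φ: degrees = first 2 digits = 44, minutes = 8.1662; 44 + 8.1662/60 = 44.136103
  N → positive
  Longitude: degrees = first 3 digits = 32, minutes = 36.5333; 32 + 36.5333/60 = 32.608888
  hemisphere W, so the sign is −

1. -17.09270, 0.09402
2. 30.87393, -14.43003
3. -80.25617, -146.45121
4. -74.36417, -142.79135
5. 44.13610, -32.60889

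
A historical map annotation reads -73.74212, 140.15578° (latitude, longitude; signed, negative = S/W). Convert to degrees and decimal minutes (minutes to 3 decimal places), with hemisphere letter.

73° 44.527′ S, 140° 9.347′ E

Latitude is negative → S; |value| = 73.742120
Latitude: 73° + 0.742120 × 60 = 73° 44.52720′
Longitude: minutes = (140.155780 − 140) × 60 = 9.34680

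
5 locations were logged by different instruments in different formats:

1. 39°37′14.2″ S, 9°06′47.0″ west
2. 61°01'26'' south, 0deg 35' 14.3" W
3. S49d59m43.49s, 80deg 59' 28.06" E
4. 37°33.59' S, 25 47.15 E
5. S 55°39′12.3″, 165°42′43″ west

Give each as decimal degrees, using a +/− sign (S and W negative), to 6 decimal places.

Point 1:
  φ: 39 + 37/60 + 14.2/3600 = 39.6206111
  S → negative
  Longitude: 9 + 6/60 + 47/3600 = 9.1130556
  W → negative
Point 2:
  Lat: 61° + 1/60 + 26/3600 = 61 + 0.016667 + 0.007222 = 61.0238889
  hemisphere S, so the sign is −
  Longitude: 35′ + 14.3″ = 35.23833′; 0 + 35.23833/60 = 0.5873056
  hemisphere W, so the sign is −
Point 3:
  φ: 59′ + 43.49″ = 59.72483′; 49 + 59.72483/60 = 49.9954139
  S → negative
  Lon: 59′ + 28.06″ = 59.46767′; 80 + 59.46767/60 = 80.9911278
  E ⇒ keep positive
Point 4:
  Lat: 37 + 33.59/60 = 37.5598333
  S ⇒ negate
  Lon: 25 + 47.15/60 = 25.7858333
  E ⇒ keep positive
Point 5:
  φ: 55 + 39/60 + 12.3/3600 = 55.6534167
  S → negative
  Lon: 165 + 42/60 + 43/3600 = 165.7119444
  W → negative

1. -39.620611, -9.113056
2. -61.023889, -0.587306
3. -49.995414, 80.991128
4. -37.559833, 25.785833
5. -55.653417, -165.711944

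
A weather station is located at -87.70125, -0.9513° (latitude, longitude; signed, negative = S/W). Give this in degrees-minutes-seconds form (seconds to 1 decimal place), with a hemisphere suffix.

87°42′4.5″ S, 0°57′4.7″ W

Latitude is negative → S; |value| = 87.701250
Lat: 0.701250 × 60 = 42.07500′ → 42′, remainder × 60 = 4.500″
Longitude is negative → W; |value| = 0.951300
λ: 0.951300° → 57.07800′; 0.07800 × 60 = 4.680″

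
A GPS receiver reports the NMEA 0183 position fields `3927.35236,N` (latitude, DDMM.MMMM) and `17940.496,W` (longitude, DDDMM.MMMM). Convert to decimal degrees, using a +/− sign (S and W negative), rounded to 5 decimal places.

39.45587, -179.67493

φ: split at 2 digits → 39° and 27.35236′; 39 + 27.35236/60 = 39.455873
N → positive
Lon: degrees = first 3 digits = 179, minutes = 40.496; 179 + 40.496/60 = 179.674933
hemisphere W, so the sign is −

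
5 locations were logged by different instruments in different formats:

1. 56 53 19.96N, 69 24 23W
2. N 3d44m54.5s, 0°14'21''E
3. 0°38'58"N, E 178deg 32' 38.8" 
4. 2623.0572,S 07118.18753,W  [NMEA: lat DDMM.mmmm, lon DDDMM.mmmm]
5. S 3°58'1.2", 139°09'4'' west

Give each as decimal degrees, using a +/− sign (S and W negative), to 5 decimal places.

1. 56.88888, -69.40639
2. 3.74847, 0.23917
3. 0.64944, 178.54411
4. -26.38429, -71.30313
5. -3.96700, -139.15111

Point 1:
  φ: 56° + 53/60 + 19.96/3600 = 56 + 0.883333 + 0.005544 = 56.888878
  N → positive
  Lon: 69 + 24/60 + 23/3600 = 69.406389
  W ⇒ negate
Point 2:
  Latitude: 3 + 44/60 + 54.5/3600 = 3.748472
  N ⇒ keep positive
  λ: 14′ + 21″ = 14.35000′; 0 + 14.35000/60 = 0.239167
  E → positive
Point 3:
  Latitude: 0° + 38/60 + 58/3600 = 0 + 0.633333 + 0.016111 = 0.649444
  N → positive
  Lon: 178° + 32/60 + 38.8/3600 = 178 + 0.533333 + 0.010778 = 178.544111
  E → positive
Point 4:
  Lat: split at 2 digits → 26° and 23.0572′; 26 + 23.0572/60 = 26.384287
  hemisphere S, so the sign is −
  Longitude: split at 3 digits → 071° and 18.18753′; 71 + 18.18753/60 = 71.303126
  W ⇒ negate
Point 5:
  Latitude: 3 + 58/60 + 1.2/3600 = 3.967000
  S ⇒ negate
  Longitude: 139 + 9/60 + 4/3600 = 139.151111
  hemisphere W, so the sign is −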